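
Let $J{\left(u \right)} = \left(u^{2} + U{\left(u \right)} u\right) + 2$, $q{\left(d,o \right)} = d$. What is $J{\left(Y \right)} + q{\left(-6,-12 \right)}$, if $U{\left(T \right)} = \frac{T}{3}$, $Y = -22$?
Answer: $\frac{1924}{3} \approx 641.33$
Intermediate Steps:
$U{\left(T \right)} = \frac{T}{3}$ ($U{\left(T \right)} = T \frac{1}{3} = \frac{T}{3}$)
$J{\left(u \right)} = 2 + \frac{4 u^{2}}{3}$ ($J{\left(u \right)} = \left(u^{2} + \frac{u}{3} u\right) + 2 = \left(u^{2} + \frac{u^{2}}{3}\right) + 2 = \frac{4 u^{2}}{3} + 2 = 2 + \frac{4 u^{2}}{3}$)
$J{\left(Y \right)} + q{\left(-6,-12 \right)} = \left(2 + \frac{4 \left(-22\right)^{2}}{3}\right) - 6 = \left(2 + \frac{4}{3} \cdot 484\right) - 6 = \left(2 + \frac{1936}{3}\right) - 6 = \frac{1942}{3} - 6 = \frac{1924}{3}$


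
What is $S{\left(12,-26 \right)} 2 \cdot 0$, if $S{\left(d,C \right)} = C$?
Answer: $0$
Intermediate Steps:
$S{\left(12,-26 \right)} 2 \cdot 0 = - 26 \cdot 2 \cdot 0 = \left(-26\right) 0 = 0$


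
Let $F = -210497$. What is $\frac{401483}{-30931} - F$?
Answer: $\frac{6510481224}{30931} \approx 2.1048 \cdot 10^{5}$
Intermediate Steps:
$\frac{401483}{-30931} - F = \frac{401483}{-30931} - -210497 = 401483 \left(- \frac{1}{30931}\right) + 210497 = - \frac{401483}{30931} + 210497 = \frac{6510481224}{30931}$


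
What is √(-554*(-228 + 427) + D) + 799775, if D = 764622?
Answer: 799775 + 2*√163594 ≈ 8.0058e+5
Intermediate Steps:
√(-554*(-228 + 427) + D) + 799775 = √(-554*(-228 + 427) + 764622) + 799775 = √(-554*199 + 764622) + 799775 = √(-110246 + 764622) + 799775 = √654376 + 799775 = 2*√163594 + 799775 = 799775 + 2*√163594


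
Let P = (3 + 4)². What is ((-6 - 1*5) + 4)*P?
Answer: -343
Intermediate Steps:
P = 49 (P = 7² = 49)
((-6 - 1*5) + 4)*P = ((-6 - 1*5) + 4)*49 = ((-6 - 5) + 4)*49 = (-11 + 4)*49 = -7*49 = -343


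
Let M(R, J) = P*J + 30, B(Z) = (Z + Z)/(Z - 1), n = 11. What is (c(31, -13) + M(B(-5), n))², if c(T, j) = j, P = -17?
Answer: 28900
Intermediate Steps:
B(Z) = 2*Z/(-1 + Z) (B(Z) = (2*Z)/(-1 + Z) = 2*Z/(-1 + Z))
M(R, J) = 30 - 17*J (M(R, J) = -17*J + 30 = 30 - 17*J)
(c(31, -13) + M(B(-5), n))² = (-13 + (30 - 17*11))² = (-13 + (30 - 187))² = (-13 - 157)² = (-170)² = 28900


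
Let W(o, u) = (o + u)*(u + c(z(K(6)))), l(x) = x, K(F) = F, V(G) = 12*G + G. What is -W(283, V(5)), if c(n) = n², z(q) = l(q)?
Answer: -35148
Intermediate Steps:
V(G) = 13*G
z(q) = q
W(o, u) = (36 + u)*(o + u) (W(o, u) = (o + u)*(u + 6²) = (o + u)*(u + 36) = (o + u)*(36 + u) = (36 + u)*(o + u))
-W(283, V(5)) = -((13*5)² + 36*283 + 36*(13*5) + 283*(13*5)) = -(65² + 10188 + 36*65 + 283*65) = -(4225 + 10188 + 2340 + 18395) = -1*35148 = -35148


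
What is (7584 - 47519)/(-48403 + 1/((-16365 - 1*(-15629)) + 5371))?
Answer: 185098725/224347904 ≈ 0.82505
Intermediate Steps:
(7584 - 47519)/(-48403 + 1/((-16365 - 1*(-15629)) + 5371)) = -39935/(-48403 + 1/((-16365 + 15629) + 5371)) = -39935/(-48403 + 1/(-736 + 5371)) = -39935/(-48403 + 1/4635) = -39935/(-224347904/4635) = -39935*(-4635/224347904) = 185098725/224347904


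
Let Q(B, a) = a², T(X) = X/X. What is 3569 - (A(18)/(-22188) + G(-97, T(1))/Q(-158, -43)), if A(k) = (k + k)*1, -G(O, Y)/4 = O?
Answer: 6598696/1849 ≈ 3568.8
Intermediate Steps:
T(X) = 1
G(O, Y) = -4*O
A(k) = 2*k (A(k) = (2*k)*1 = 2*k)
3569 - (A(18)/(-22188) + G(-97, T(1))/Q(-158, -43)) = 3569 - ((2*18)/(-22188) + (-4*(-97))/((-43)²)) = 3569 - (36*(-1/22188) + 388/1849) = 3569 - (-3/1849 + 388*(1/1849)) = 3569 - (-3/1849 + 388/1849) = 3569 - 1*385/1849 = 3569 - 385/1849 = 6598696/1849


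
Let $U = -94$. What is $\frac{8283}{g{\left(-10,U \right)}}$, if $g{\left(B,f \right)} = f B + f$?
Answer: $\frac{2761}{282} \approx 9.7908$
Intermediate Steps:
$g{\left(B,f \right)} = f + B f$ ($g{\left(B,f \right)} = B f + f = f + B f$)
$\frac{8283}{g{\left(-10,U \right)}} = \frac{8283}{\left(-94\right) \left(1 - 10\right)} = \frac{8283}{\left(-94\right) \left(-9\right)} = \frac{8283}{846} = 8283 \cdot \frac{1}{846} = \frac{2761}{282}$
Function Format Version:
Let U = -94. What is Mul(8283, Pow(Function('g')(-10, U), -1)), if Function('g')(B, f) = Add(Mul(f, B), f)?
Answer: Rational(2761, 282) ≈ 9.7908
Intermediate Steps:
Function('g')(B, f) = Add(f, Mul(B, f)) (Function('g')(B, f) = Add(Mul(B, f), f) = Add(f, Mul(B, f)))
Mul(8283, Pow(Function('g')(-10, U), -1)) = Mul(8283, Pow(Mul(-94, Add(1, -10)), -1)) = Mul(8283, Pow(Mul(-94, -9), -1)) = Mul(8283, Pow(846, -1)) = Mul(8283, Rational(1, 846)) = Rational(2761, 282)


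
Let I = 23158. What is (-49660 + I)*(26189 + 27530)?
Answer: -1423660938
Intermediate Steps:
(-49660 + I)*(26189 + 27530) = (-49660 + 23158)*(26189 + 27530) = -26502*53719 = -1423660938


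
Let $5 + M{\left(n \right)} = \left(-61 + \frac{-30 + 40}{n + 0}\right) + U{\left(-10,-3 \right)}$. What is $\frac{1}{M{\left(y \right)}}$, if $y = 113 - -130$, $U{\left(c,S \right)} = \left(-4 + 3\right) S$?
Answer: $- \frac{243}{15299} \approx -0.015883$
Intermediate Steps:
$U{\left(c,S \right)} = - S$
$y = 243$ ($y = 113 + 130 = 243$)
$M{\left(n \right)} = -63 + \frac{10}{n}$ ($M{\left(n \right)} = -5 - \left(58 - \frac{-30 + 40}{n + 0}\right) = -5 + \left(\left(-61 + \frac{10}{n}\right) + 3\right) = -5 - \left(58 - \frac{10}{n}\right) = -63 + \frac{10}{n}$)
$\frac{1}{M{\left(y \right)}} = \frac{1}{-63 + \frac{10}{243}} = \frac{1}{- \frac{15299}{243}} = - \frac{243}{15299}$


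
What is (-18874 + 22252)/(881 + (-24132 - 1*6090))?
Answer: -3378/29341 ≈ -0.11513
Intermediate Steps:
(-18874 + 22252)/(881 + (-24132 - 1*6090)) = 3378/(881 + (-24132 - 6090)) = 3378/(881 - 30222) = 3378/(-29341) = 3378*(-1/29341) = -3378/29341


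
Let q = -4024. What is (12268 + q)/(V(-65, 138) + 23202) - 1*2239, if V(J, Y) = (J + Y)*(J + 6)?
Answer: -42297661/18895 ≈ -2238.6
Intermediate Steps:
V(J, Y) = (6 + J)*(J + Y) (V(J, Y) = (J + Y)*(6 + J) = (6 + J)*(J + Y))
(12268 + q)/(V(-65, 138) + 23202) - 1*2239 = (12268 - 4024)/(((-65)**2 + 6*(-65) + 6*138 - 65*138) + 23202) - 1*2239 = 8244/((4225 - 390 + 828 - 8970) + 23202) - 2239 = 8244/(-4307 + 23202) - 2239 = 8244/18895 - 2239 = -42297661/18895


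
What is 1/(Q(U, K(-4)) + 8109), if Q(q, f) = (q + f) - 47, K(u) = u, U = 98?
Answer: 1/8156 ≈ 0.00012261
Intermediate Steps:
Q(q, f) = -47 + f + q (Q(q, f) = (f + q) - 47 = -47 + f + q)
1/(Q(U, K(-4)) + 8109) = 1/((-47 - 4 + 98) + 8109) = 1/(47 + 8109) = 1/8156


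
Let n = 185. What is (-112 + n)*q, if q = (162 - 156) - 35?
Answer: -2117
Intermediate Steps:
q = -29 (q = 6 - 35 = -29)
(-112 + n)*q = (-112 + 185)*(-29) = 73*(-29) = -2117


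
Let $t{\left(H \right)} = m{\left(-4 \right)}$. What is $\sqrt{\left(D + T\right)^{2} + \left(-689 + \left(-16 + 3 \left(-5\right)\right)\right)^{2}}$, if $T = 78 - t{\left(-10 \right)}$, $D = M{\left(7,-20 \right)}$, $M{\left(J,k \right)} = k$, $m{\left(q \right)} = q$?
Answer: $2 \sqrt{130561} \approx 722.66$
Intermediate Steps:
$D = -20$
$t{\left(H \right)} = -4$
$T = 82$ ($T = 78 - -4 = 78 + 4 = 82$)
$\sqrt{\left(D + T\right)^{2} + \left(-689 + \left(-16 + 3 \left(-5\right)\right)\right)^{2}} = \sqrt{\left(-20 + 82\right)^{2} + \left(-689 + \left(-16 + 3 \left(-5\right)\right)\right)^{2}} = \sqrt{62^{2} + \left(-689 - 31\right)^{2}} = \sqrt{3844 + \left(-689 - 31\right)^{2}} = \sqrt{3844 + \left(-720\right)^{2}} = \sqrt{3844 + 518400} = \sqrt{522244} = 2 \sqrt{130561}$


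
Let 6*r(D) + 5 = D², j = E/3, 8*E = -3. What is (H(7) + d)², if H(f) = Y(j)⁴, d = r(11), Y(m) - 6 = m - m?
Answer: 15570916/9 ≈ 1.7301e+6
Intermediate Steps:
E = -3/8 (E = (⅛)*(-3) = -3/8 ≈ -0.37500)
j = -⅛ (j = -3/8/3 = -3/8*⅓ = -⅛ ≈ -0.12500)
Y(m) = 6 (Y(m) = 6 + (m - m) = 6 + 0 = 6)
r(D) = -⅚ + D²/6
d = 58/3 (d = -⅚ + (⅙)*11² = -⅚ + (⅙)*121 = -⅚ + 121/6 = 58/3 ≈ 19.333)
H(f) = 1296 (H(f) = 6⁴ = 1296)
(H(7) + d)² = (1296 + 58/3)² = (3946/3)² = 15570916/9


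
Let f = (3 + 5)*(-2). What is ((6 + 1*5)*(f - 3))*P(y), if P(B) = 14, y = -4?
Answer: -2926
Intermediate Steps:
f = -16 (f = 8*(-2) = -16)
((6 + 1*5)*(f - 3))*P(y) = ((6 + 1*5)*(-16 - 3))*14 = ((6 + 5)*(-19))*14 = (11*(-19))*14 = -209*14 = -2926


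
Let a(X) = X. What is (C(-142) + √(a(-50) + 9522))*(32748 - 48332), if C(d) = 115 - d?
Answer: -4005088 - 249344*√37 ≈ -5.5218e+6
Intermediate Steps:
(C(-142) + √(a(-50) + 9522))*(32748 - 48332) = ((115 - 1*(-142)) + √(-50 + 9522))*(32748 - 48332) = ((115 + 142) + √9472)*(-15584) = (257 + 16*√37)*(-15584) = -4005088 - 249344*√37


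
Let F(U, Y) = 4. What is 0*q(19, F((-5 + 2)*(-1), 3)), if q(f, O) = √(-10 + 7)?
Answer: 0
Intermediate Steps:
q(f, O) = I*√3 (q(f, O) = √(-3) = I*√3)
0*q(19, F((-5 + 2)*(-1), 3)) = 0*(I*√3) = 0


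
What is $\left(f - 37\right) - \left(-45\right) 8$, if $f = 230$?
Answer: $553$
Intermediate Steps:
$\left(f - 37\right) - \left(-45\right) 8 = \left(230 - 37\right) - \left(-45\right) 8 = 193 - -360 = 193 + 360 = 553$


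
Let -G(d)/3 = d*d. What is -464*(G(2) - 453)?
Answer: 215760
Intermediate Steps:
G(d) = -3*d² (G(d) = -3*d*d = -3*d²)
-464*(G(2) - 453) = -464*(-3*2² - 453) = -464*(-3*4 - 453) = -464*(-12 - 453) = -464*(-465) = 215760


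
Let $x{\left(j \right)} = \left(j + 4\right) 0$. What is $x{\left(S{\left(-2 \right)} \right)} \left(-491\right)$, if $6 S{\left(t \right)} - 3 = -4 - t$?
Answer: $0$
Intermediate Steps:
$S{\left(t \right)} = - \frac{1}{6} - \frac{t}{6}$ ($S{\left(t \right)} = \frac{1}{2} + \frac{-4 - t}{6} = \frac{1}{2} - \left(\frac{2}{3} + \frac{t}{6}\right) = - \frac{1}{6} - \frac{t}{6}$)
$x{\left(j \right)} = 0$ ($x{\left(j \right)} = \left(4 + j\right) 0 = 0$)
$x{\left(S{\left(-2 \right)} \right)} \left(-491\right) = 0 \left(-491\right) = 0$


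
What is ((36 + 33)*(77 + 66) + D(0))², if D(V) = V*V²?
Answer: 97357689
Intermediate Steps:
D(V) = V³
((36 + 33)*(77 + 66) + D(0))² = ((36 + 33)*(77 + 66) + 0³)² = (69*143 + 0)² = (9867 + 0)² = 9867² = 97357689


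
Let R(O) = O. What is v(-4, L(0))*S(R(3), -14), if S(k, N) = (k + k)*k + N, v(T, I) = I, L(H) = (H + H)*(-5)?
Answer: 0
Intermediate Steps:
L(H) = -10*H (L(H) = (2*H)*(-5) = -10*H)
S(k, N) = N + 2*k² (S(k, N) = (2*k)*k + N = 2*k² + N = N + 2*k²)
v(-4, L(0))*S(R(3), -14) = (-10*0)*(-14 + 2*3²) = 0*(-14 + 2*9) = 0*(-14 + 18) = 0*4 = 0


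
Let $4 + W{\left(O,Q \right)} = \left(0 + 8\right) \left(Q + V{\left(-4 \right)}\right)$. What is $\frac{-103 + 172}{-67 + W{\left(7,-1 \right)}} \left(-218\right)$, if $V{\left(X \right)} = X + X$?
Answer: $\frac{15042}{143} \approx 105.19$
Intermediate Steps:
$V{\left(X \right)} = 2 X$
$W{\left(O,Q \right)} = -68 + 8 Q$ ($W{\left(O,Q \right)} = -4 + \left(0 + 8\right) \left(Q + 2 \left(-4\right)\right) = -4 + 8 \left(Q - 8\right) = -4 + 8 \left(-8 + Q\right) = -4 + \left(-64 + 8 Q\right) = -68 + 8 Q$)
$\frac{-103 + 172}{-67 + W{\left(7,-1 \right)}} \left(-218\right) = \frac{-103 + 172}{-67 + \left(-68 + 8 \left(-1\right)\right)} \left(-218\right) = \frac{69}{-67 - 76} \left(-218\right) = \frac{69}{-143} \left(-218\right) = 69 \left(- \frac{1}{143}\right) \left(-218\right) = \left(- \frac{69}{143}\right) \left(-218\right) = \frac{15042}{143}$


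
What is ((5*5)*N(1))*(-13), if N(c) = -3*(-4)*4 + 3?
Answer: -16575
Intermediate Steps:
N(c) = 51 (N(c) = 12*4 + 3 = 48 + 3 = 51)
((5*5)*N(1))*(-13) = ((5*5)*51)*(-13) = (25*51)*(-13) = 1275*(-13) = -16575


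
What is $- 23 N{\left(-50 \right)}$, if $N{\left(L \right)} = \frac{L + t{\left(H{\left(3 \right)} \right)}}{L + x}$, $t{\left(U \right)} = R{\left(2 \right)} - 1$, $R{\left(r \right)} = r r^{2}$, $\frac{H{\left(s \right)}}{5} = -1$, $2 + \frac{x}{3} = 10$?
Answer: $- \frac{989}{26} \approx -38.038$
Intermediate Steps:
$x = 24$ ($x = -6 + 3 \cdot 10 = -6 + 30 = 24$)
$H{\left(s \right)} = -5$ ($H{\left(s \right)} = 5 \left(-1\right) = -5$)
$R{\left(r \right)} = r^{3}$
$t{\left(U \right)} = 7$ ($t{\left(U \right)} = 2^{3} - 1 = 8 - 1 = 7$)
$N{\left(L \right)} = \frac{7 + L}{24 + L}$ ($N{\left(L \right)} = \frac{L + 7}{L + 24} = \frac{7 + L}{24 + L}$)
$- 23 N{\left(-50 \right)} = - 23 \frac{7 - 50}{24 - 50} = - 23 \frac{1}{-26} \left(-43\right) = - 23 \left(\left(- \frac{1}{26}\right) \left(-43\right)\right) = \left(-23\right) \frac{43}{26} = - \frac{989}{26}$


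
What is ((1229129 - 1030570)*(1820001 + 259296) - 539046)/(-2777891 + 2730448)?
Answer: -412862593977/47443 ≈ -8.7023e+6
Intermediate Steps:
((1229129 - 1030570)*(1820001 + 259296) - 539046)/(-2777891 + 2730448) = (198559*2079297 - 539046)/(-47443) = (412863133023 - 539046)*(-1/47443) = 412862593977*(-1/47443) = -412862593977/47443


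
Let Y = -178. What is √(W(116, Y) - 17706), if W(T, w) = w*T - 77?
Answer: I*√38431 ≈ 196.04*I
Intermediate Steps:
W(T, w) = -77 + T*w (W(T, w) = T*w - 77 = -77 + T*w)
√(W(116, Y) - 17706) = √((-77 + 116*(-178)) - 17706) = √((-77 - 20648) - 17706) = √(-20725 - 17706) = √(-38431) = I*√38431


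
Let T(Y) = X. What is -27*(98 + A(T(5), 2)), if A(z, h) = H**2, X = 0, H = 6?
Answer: -3618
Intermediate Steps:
T(Y) = 0
A(z, h) = 36 (A(z, h) = 6**2 = 36)
-27*(98 + A(T(5), 2)) = -27*(98 + 36) = -27*134 = -3618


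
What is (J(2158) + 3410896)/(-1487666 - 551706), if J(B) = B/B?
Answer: -3410897/2039372 ≈ -1.6725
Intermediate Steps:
J(B) = 1
(J(2158) + 3410896)/(-1487666 - 551706) = (1 + 3410896)/(-1487666 - 551706) = 3410897/(-2039372) = 3410897*(-1/2039372) = -3410897/2039372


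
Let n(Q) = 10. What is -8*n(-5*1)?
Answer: -80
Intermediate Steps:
-8*n(-5*1) = -8*10 = -80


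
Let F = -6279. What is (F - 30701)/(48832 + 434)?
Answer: -18490/24633 ≈ -0.75062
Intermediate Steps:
(F - 30701)/(48832 + 434) = (-6279 - 30701)/(48832 + 434) = -36980/49266 = -36980*1/49266 = -18490/24633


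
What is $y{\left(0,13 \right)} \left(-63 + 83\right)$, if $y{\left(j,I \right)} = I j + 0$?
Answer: $0$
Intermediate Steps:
$y{\left(j,I \right)} = I j$
$y{\left(0,13 \right)} \left(-63 + 83\right) = 13 \cdot 0 \left(-63 + 83\right) = 0 \cdot 20 = 0$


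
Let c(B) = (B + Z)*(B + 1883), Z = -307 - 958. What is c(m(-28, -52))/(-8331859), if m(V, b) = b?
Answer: 2411427/8331859 ≈ 0.28942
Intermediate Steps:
Z = -1265
c(B) = (-1265 + B)*(1883 + B) (c(B) = (B - 1265)*(B + 1883) = (-1265 + B)*(1883 + B))
c(m(-28, -52))/(-8331859) = (-2381995 + (-52)**2 + 618*(-52))/(-8331859) = (-2381995 + 2704 - 32136)*(-1/8331859) = -2411427*(-1/8331859) = 2411427/8331859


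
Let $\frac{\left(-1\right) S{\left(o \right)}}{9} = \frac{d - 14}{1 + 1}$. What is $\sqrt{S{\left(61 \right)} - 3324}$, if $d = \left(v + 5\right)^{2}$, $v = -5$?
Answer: $i \sqrt{3261} \approx 57.105 i$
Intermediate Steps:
$d = 0$ ($d = \left(-5 + 5\right)^{2} = 0^{2} = 0$)
$S{\left(o \right)} = 63$ ($S{\left(o \right)} = - 9 \frac{0 - 14}{1 + 1} = - 9 \left(- \frac{14}{2}\right) = - 9 \left(\left(-14\right) \frac{1}{2}\right) = \left(-9\right) \left(-7\right) = 63$)
$\sqrt{S{\left(61 \right)} - 3324} = \sqrt{63 - 3324} = \sqrt{-3261} = i \sqrt{3261}$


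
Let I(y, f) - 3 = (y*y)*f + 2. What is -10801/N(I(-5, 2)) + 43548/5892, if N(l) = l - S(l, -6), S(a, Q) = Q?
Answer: -5081922/29951 ≈ -169.67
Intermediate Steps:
I(y, f) = 5 + f*y² (I(y, f) = 3 + ((y*y)*f + 2) = 3 + (y²*f + 2) = 3 + (f*y² + 2) = 3 + (2 + f*y²) = 5 + f*y²)
N(l) = 6 + l (N(l) = l - 1*(-6) = l + 6 = 6 + l)
-10801/N(I(-5, 2)) + 43548/5892 = -10801/(6 + (5 + 2*(-5)²)) + 43548/5892 = -10801/(6 + (5 + 2*25)) + 43548*(1/5892) = -10801/(6 + (5 + 50)) + 3629/491 = -10801/(6 + 55) + 3629/491 = -10801/61 + 3629/491 = -5081922/29951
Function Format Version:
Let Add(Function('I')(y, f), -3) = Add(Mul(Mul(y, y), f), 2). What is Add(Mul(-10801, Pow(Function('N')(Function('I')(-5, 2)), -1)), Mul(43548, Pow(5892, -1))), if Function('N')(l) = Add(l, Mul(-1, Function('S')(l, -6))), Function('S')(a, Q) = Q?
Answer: Rational(-5081922, 29951) ≈ -169.67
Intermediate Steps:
Function('I')(y, f) = Add(5, Mul(f, Pow(y, 2))) (Function('I')(y, f) = Add(3, Add(Mul(Mul(y, y), f), 2)) = Add(3, Add(Mul(Pow(y, 2), f), 2)) = Add(3, Add(Mul(f, Pow(y, 2)), 2)) = Add(3, Add(2, Mul(f, Pow(y, 2)))) = Add(5, Mul(f, Pow(y, 2))))
Function('N')(l) = Add(6, l) (Function('N')(l) = Add(l, Mul(-1, -6)) = Add(l, 6) = Add(6, l))
Add(Mul(-10801, Pow(Function('N')(Function('I')(-5, 2)), -1)), Mul(43548, Pow(5892, -1))) = Add(Mul(-10801, Pow(Add(6, Add(5, Mul(2, Pow(-5, 2)))), -1)), Mul(43548, Pow(5892, -1))) = Add(Mul(-10801, Pow(Add(6, Add(5, Mul(2, 25))), -1)), Mul(43548, Rational(1, 5892))) = Add(Mul(-10801, Pow(Add(6, Add(5, 50)), -1)), Rational(3629, 491)) = Add(Mul(-10801, Pow(Add(6, 55), -1)), Rational(3629, 491)) = Add(Mul(-10801, Pow(61, -1)), Rational(3629, 491)) = Add(Mul(-10801, Rational(1, 61)), Rational(3629, 491)) = Add(Rational(-10801, 61), Rational(3629, 491)) = Rational(-5081922, 29951)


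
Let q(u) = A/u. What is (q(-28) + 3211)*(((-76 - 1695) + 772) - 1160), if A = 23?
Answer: -194061715/28 ≈ -6.9308e+6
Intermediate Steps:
q(u) = 23/u
(q(-28) + 3211)*(((-76 - 1695) + 772) - 1160) = (23/(-28) + 3211)*(((-76 - 1695) + 772) - 1160) = (23*(-1/28) + 3211)*((-1771 + 772) - 1160) = (-23/28 + 3211)*(-999 - 1160) = (89885/28)*(-2159) = -194061715/28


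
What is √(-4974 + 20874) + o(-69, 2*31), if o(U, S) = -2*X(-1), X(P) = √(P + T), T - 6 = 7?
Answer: -4*√3 + 10*√159 ≈ 119.17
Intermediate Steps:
T = 13 (T = 6 + 7 = 13)
X(P) = √(13 + P) (X(P) = √(P + 13) = √(13 + P))
o(U, S) = -4*√3 (o(U, S) = -2*√(13 - 1) = -4*√3)
√(-4974 + 20874) + o(-69, 2*31) = √(-4974 + 20874) - 4*√3 = √15900 - 4*√3 = 10*√159 - 4*√3 = -4*√3 + 10*√159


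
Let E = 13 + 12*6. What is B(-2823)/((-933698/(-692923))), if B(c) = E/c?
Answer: -58898455/2635829454 ≈ -0.022345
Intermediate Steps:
E = 85 (E = 13 + 72 = 85)
B(c) = 85/c
B(-2823)/((-933698/(-692923))) = (85/(-2823))/((-933698/(-692923))) = (85*(-1/2823))/((-933698*(-1/692923))) = -85/(2823*933698/692923) = -85/2823*692923/933698 = -58898455/2635829454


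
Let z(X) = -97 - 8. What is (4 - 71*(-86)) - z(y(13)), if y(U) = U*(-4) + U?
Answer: 6215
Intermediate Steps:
y(U) = -3*U (y(U) = -4*U + U = -3*U)
z(X) = -105
(4 - 71*(-86)) - z(y(13)) = (4 - 71*(-86)) - 1*(-105) = (4 + 6106) + 105 = 6110 + 105 = 6215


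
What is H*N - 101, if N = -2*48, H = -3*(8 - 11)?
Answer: -965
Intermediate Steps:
H = 9 (H = -3*(-3) = 9)
N = -96
H*N - 101 = 9*(-96) - 101 = -864 - 101 = -965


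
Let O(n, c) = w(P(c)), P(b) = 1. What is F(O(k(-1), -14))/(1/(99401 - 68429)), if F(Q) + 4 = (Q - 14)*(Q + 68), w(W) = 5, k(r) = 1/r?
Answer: -20472492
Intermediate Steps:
O(n, c) = 5
F(Q) = -4 + (-14 + Q)*(68 + Q) (F(Q) = -4 + (Q - 14)*(Q + 68) = -4 + (-14 + Q)*(68 + Q))
F(O(k(-1), -14))/(1/(99401 - 68429)) = (-956 + 5² + 54*5)/(1/(99401 - 68429)) = (-956 + 25 + 270)/(1/30972) = -661/1/30972 = -661*30972 = -20472492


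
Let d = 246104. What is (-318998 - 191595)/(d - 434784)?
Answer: 5737/2120 ≈ 2.7061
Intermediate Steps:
(-318998 - 191595)/(d - 434784) = (-318998 - 191595)/(246104 - 434784) = -510593/(-188680) = -510593*(-1/188680) = 5737/2120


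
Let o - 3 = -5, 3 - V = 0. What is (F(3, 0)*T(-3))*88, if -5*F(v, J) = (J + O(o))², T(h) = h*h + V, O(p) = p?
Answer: -4224/5 ≈ -844.80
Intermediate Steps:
V = 3 (V = 3 - 1*0 = 3 + 0 = 3)
o = -2 (o = 3 - 5 = -2)
T(h) = 3 + h² (T(h) = h*h + 3 = h² + 3 = 3 + h²)
F(v, J) = -(-2 + J)²/5 (F(v, J) = -(J - 2)²/5 = -(-2 + J)²/5)
(F(3, 0)*T(-3))*88 = ((-(-2 + 0)²/5)*(3 + (-3)²))*88 = ((-⅕*(-2)²)*(3 + 9))*88 = (-⅕*4*12)*88 = -⅘*12*88 = -48/5*88 = -4224/5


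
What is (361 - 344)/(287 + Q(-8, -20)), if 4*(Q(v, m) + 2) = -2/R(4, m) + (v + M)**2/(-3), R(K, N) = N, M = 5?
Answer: 680/11371 ≈ 0.059801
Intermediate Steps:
Q(v, m) = -2 - 1/(2*m) - (5 + v)**2/12 (Q(v, m) = -2 + (-2/m + (v + 5)**2/(-3))/4 = -2 + (-2/m + (5 + v)**2*(-1/3))/4 = -2 + (-2/m - (5 + v)**2/3)/4 = -2 + (-1/(2*m) - (5 + v)**2/12) = -2 - 1/(2*m) - (5 + v)**2/12)
(361 - 344)/(287 + Q(-8, -20)) = (361 - 344)/(287 + (1/12)*(-6 - 20*(-24 - (5 - 8)**2))/(-20)) = 17/(287 + (1/12)*(-1/20)*(-6 - 20*(-24 - 1*(-3)**2))) = 17/(287 + (1/12)*(-1/20)*(-6 - 20*(-24 - 1*9))) = 17/(287 + (1/12)*(-1/20)*(-6 - 20*(-24 - 9))) = 17/(287 + (1/12)*(-1/20)*(-6 - 20*(-33))) = 17/(287 + (1/12)*(-1/20)*(-6 + 660)) = 17/(287 + (1/12)*(-1/20)*654) = 17/(287 - 109/40) = 17/(11371/40) = 17*(40/11371) = 680/11371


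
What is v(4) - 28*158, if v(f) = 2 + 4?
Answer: -4418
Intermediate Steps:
v(f) = 6
v(4) - 28*158 = 6 - 28*158 = 6 - 4424 = -4418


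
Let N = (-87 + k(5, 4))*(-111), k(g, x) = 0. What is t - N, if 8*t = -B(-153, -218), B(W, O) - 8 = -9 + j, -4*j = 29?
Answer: -308991/32 ≈ -9656.0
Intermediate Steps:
j = -29/4 (j = -1/4*29 = -29/4 ≈ -7.2500)
B(W, O) = -33/4 (B(W, O) = 8 + (-9 - 29/4) = 8 - 65/4 = -33/4)
N = 9657 (N = (-87 + 0)*(-111) = -87*(-111) = 9657)
t = 33/32 (t = (-1*(-33/4))/8 = (1/8)*(33/4) = 33/32 ≈ 1.0313)
t - N = 33/32 - 1*9657 = 33/32 - 9657 = -308991/32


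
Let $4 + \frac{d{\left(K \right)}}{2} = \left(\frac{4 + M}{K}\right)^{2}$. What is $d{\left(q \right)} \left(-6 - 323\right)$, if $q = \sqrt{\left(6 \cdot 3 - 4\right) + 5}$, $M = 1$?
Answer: $\frac{33558}{19} \approx 1766.2$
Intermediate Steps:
$q = \sqrt{19}$ ($q = \sqrt{\left(18 - 4\right) + 5} = \sqrt{14 + 5} = \sqrt{19} \approx 4.3589$)
$d{\left(K \right)} = -8 + \frac{50}{K^{2}}$ ($d{\left(K \right)} = -8 + 2 \left(\frac{4 + 1}{K}\right)^{2} = -8 + 2 \left(\frac{5}{K}\right)^{2} = -8 + 2 \frac{25}{K^{2}} = -8 + \frac{50}{K^{2}}$)
$d{\left(q \right)} \left(-6 - 323\right) = \left(-8 + \frac{50}{19}\right) \left(-6 - 323\right) = \left(-8 + 50 \cdot \frac{1}{19}\right) \left(-329\right) = \left(-8 + \frac{50}{19}\right) \left(-329\right) = \left(- \frac{102}{19}\right) \left(-329\right) = \frac{33558}{19}$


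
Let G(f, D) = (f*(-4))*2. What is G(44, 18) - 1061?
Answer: -1413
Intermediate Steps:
G(f, D) = -8*f (G(f, D) = -4*f*2 = -8*f)
G(44, 18) - 1061 = -8*44 - 1061 = -352 - 1061 = -1413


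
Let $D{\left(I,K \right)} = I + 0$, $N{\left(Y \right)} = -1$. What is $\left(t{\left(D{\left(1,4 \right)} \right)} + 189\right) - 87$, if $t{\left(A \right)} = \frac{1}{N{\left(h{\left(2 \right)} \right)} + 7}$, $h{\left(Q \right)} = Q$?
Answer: $\frac{613}{6} \approx 102.17$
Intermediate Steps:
$D{\left(I,K \right)} = I$
$t{\left(A \right)} = \frac{1}{6}$ ($t{\left(A \right)} = \frac{1}{-1 + 7} = \frac{1}{6}$)
$\left(t{\left(D{\left(1,4 \right)} \right)} + 189\right) - 87 = \left(\frac{1}{6} + 189\right) - 87 = \frac{1135}{6} - 87 = \frac{613}{6}$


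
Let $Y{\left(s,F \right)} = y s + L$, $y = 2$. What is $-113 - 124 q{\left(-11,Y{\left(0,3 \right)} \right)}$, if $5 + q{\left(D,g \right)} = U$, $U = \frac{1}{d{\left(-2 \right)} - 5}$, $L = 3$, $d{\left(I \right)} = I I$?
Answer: $631$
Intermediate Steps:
$d{\left(I \right)} = I^{2}$
$Y{\left(s,F \right)} = 3 + 2 s$ ($Y{\left(s,F \right)} = 2 s + 3 = 3 + 2 s$)
$U = -1$ ($U = \frac{1}{\left(-2\right)^{2} - 5} = \frac{1}{4 - 5} = \frac{1}{-1} = -1$)
$q{\left(D,g \right)} = -6$ ($q{\left(D,g \right)} = -5 - 1 = -6$)
$-113 - 124 q{\left(-11,Y{\left(0,3 \right)} \right)} = -113 - -744 = -113 + 744 = 631$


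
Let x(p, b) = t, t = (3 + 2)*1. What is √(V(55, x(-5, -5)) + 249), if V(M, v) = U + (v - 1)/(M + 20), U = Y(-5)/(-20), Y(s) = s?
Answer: √224373/30 ≈ 15.789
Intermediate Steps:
t = 5 (t = 5*1 = 5)
x(p, b) = 5
U = ¼ (U = -5/(-20) = -5*(-1/20) = ¼ ≈ 0.25000)
V(M, v) = ¼ + (-1 + v)/(20 + M) (V(M, v) = ¼ + (v - 1)/(M + 20) = ¼ + (-1 + v)/(20 + M))
√(V(55, x(-5, -5)) + 249) = √((4 + 5 + (¼)*55)/(20 + 55) + 249) = √((4 + 5 + 55/4)/75 + 249) = √((1/75)*(91/4) + 249) = √(91/300 + 249) = √(74791/300) = √224373/30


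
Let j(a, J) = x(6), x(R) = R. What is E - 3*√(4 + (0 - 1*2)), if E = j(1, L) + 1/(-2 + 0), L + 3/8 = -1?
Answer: 11/2 - 3*√2 ≈ 1.2574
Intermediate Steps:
L = -11/8 (L = -3/8 - 1 = -11/8 ≈ -1.3750)
j(a, J) = 6
E = 11/2 (E = 6 + 1/(-2 + 0) = 6 + 1/(-2) = 6 - ½ = 11/2 ≈ 5.5000)
E - 3*√(4 + (0 - 1*2)) = 11/2 - 3*√(4 + (0 - 1*2)) = 11/2 - 3*√(4 + (0 - 2)) = 11/2 - 3*√(4 - 2) = 11/2 - 3*√2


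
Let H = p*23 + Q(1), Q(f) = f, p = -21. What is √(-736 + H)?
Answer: I*√1218 ≈ 34.9*I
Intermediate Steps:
H = -482 (H = -21*23 + 1 = -483 + 1 = -482)
√(-736 + H) = √(-736 - 482) = √(-1218) = I*√1218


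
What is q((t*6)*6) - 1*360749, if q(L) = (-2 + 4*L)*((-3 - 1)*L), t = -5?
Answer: -880589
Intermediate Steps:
q(L) = -4*L*(-2 + 4*L) (q(L) = (-2 + 4*L)*(-4*L) = -4*L*(-2 + 4*L))
q((t*6)*6) - 1*360749 = 8*(-5*6*6)*(1 - 2*(-5*6)*6) - 1*360749 = 8*(-30*6)*(1 - (-60)*6) - 360749 = 8*(-180)*(1 - 2*(-180)) - 360749 = 8*(-180)*(1 + 360) - 360749 = 8*(-180)*361 - 360749 = -519840 - 360749 = -880589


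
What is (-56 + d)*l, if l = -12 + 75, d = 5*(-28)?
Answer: -12348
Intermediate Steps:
d = -140
l = 63
(-56 + d)*l = (-56 - 140)*63 = -196*63 = -12348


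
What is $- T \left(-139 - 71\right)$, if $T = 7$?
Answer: $1470$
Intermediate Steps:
$- T \left(-139 - 71\right) = - 7 \left(-139 - 71\right) = - 7 \left(-210\right) = \left(-1\right) \left(-1470\right) = 1470$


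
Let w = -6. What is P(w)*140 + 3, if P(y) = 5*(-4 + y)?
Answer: -6997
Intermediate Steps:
P(y) = -20 + 5*y
P(w)*140 + 3 = (-20 + 5*(-6))*140 + 3 = (-20 - 30)*140 + 3 = -50*140 + 3 = -7000 + 3 = -6997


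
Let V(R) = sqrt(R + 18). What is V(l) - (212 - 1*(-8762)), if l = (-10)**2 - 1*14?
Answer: -8974 + 2*sqrt(26) ≈ -8963.8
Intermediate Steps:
l = 86 (l = 100 - 14 = 86)
V(R) = sqrt(18 + R)
V(l) - (212 - 1*(-8762)) = sqrt(18 + 86) - (212 - 1*(-8762)) = sqrt(104) - (212 + 8762) = 2*sqrt(26) - 1*8974 = 2*sqrt(26) - 8974 = -8974 + 2*sqrt(26)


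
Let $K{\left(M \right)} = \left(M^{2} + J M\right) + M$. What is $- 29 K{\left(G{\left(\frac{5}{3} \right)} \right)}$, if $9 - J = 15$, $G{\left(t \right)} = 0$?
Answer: $0$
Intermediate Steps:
$J = -6$ ($J = 9 - 15 = -6$)
$K{\left(M \right)} = M^{2} - 5 M$ ($K{\left(M \right)} = \left(M^{2} - 6 M\right) + M = M^{2} - 5 M$)
$- 29 K{\left(G{\left(\frac{5}{3} \right)} \right)} = - 29 \cdot 0 \left(-5 + 0\right) = - 29 \cdot 0 \left(-5\right) = \left(-29\right) 0 = 0$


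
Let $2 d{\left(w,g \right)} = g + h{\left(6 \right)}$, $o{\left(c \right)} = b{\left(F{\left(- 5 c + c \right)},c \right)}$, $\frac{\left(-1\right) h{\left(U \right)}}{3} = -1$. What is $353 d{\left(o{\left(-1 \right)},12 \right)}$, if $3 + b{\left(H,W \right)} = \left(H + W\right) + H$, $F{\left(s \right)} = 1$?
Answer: $\frac{5295}{2} \approx 2647.5$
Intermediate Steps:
$h{\left(U \right)} = 3$ ($h{\left(U \right)} = \left(-3\right) \left(-1\right) = 3$)
$b{\left(H,W \right)} = -3 + W + 2 H$ ($b{\left(H,W \right)} = -3 + \left(\left(H + W\right) + H\right) = -3 + \left(W + 2 H\right) = -3 + W + 2 H$)
$o{\left(c \right)} = -1 + c$ ($o{\left(c \right)} = -3 + c + 2 \cdot 1 = -3 + c + 2 = -1 + c$)
$d{\left(w,g \right)} = \frac{3}{2} + \frac{g}{2}$ ($d{\left(w,g \right)} = \frac{g + 3}{2} = \frac{3 + g}{2} = \frac{3}{2} + \frac{g}{2}$)
$353 d{\left(o{\left(-1 \right)},12 \right)} = 353 \left(\frac{3}{2} + \frac{1}{2} \cdot 12\right) = 353 \left(\frac{3}{2} + 6\right) = 353 \cdot \frac{15}{2} = \frac{5295}{2}$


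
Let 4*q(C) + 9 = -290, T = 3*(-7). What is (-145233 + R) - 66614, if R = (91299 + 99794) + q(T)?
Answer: -83315/4 ≈ -20829.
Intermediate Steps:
T = -21
q(C) = -299/4 (q(C) = -9/4 + (1/4)*(-290) = -9/4 - 145/2 = -299/4)
R = 764073/4 (R = (91299 + 99794) - 299/4 = 191093 - 299/4 = 764073/4 ≈ 1.9102e+5)
(-145233 + R) - 66614 = (-145233 + 764073/4) - 66614 = 183141/4 - 66614 = -83315/4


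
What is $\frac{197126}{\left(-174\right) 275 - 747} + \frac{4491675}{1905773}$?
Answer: $- \frac{157395478423}{92614850481} \approx -1.6995$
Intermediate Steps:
$\frac{197126}{\left(-174\right) 275 - 747} + \frac{4491675}{1905773} = \frac{197126}{-47850 - 747} + 4491675 \cdot \frac{1}{1905773} = \frac{197126}{-48597} + \frac{4491675}{1905773} = 197126 \left(- \frac{1}{48597}\right) + \frac{4491675}{1905773} = - \frac{197126}{48597} + \frac{4491675}{1905773} = - \frac{157395478423}{92614850481}$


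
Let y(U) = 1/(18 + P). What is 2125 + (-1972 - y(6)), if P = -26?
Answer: 1225/8 ≈ 153.13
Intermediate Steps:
y(U) = -⅛ (y(U) = 1/(18 - 26) = 1/(-8) = -⅛)
2125 + (-1972 - y(6)) = 2125 + (-1972 - 1*(-⅛)) = 2125 + (-1972 + ⅛) = 2125 - 15775/8 = 1225/8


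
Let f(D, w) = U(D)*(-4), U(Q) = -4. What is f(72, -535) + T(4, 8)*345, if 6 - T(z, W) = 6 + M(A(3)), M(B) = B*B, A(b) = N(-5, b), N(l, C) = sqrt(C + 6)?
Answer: -3089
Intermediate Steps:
N(l, C) = sqrt(6 + C)
A(b) = sqrt(6 + b)
f(D, w) = 16 (f(D, w) = -4*(-4) = 16)
M(B) = B**2
T(z, W) = -9 (T(z, W) = 6 - (6 + (sqrt(6 + 3))**2) = 6 - (6 + (sqrt(9))**2) = 6 - (6 + 3**2) = 6 - (6 + 9) = 6 - 1*15 = 6 - 15 = -9)
f(72, -535) + T(4, 8)*345 = 16 - 9*345 = 16 - 3105 = -3089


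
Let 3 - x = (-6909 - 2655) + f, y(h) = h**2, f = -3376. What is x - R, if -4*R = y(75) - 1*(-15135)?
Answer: 18133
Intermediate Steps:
R = -5190 (R = -(75**2 - 1*(-15135))/4 = -(5625 + 15135)/4 = -1/4*20760 = -5190)
x = 12943 (x = 3 - ((-6909 - 2655) - 3376) = 3 - (-9564 - 3376) = 3 - 1*(-12940) = 3 + 12940 = 12943)
x - R = 12943 - 1*(-5190) = 12943 + 5190 = 18133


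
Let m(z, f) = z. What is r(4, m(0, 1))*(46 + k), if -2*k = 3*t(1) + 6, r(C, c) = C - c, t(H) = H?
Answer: 166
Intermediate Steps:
k = -9/2 (k = -(3*1 + 6)/2 = -(3 + 6)/2 = -1/2*9 = -9/2 ≈ -4.5000)
r(4, m(0, 1))*(46 + k) = (4 - 1*0)*(46 - 9/2) = (4 + 0)*(83/2) = 4*(83/2) = 166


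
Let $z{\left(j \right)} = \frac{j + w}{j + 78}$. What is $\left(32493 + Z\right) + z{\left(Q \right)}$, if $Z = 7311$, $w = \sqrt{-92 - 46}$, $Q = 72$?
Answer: $\frac{995112}{25} + \frac{i \sqrt{138}}{150} \approx 39805.0 + 0.078316 i$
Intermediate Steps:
$w = i \sqrt{138}$ ($w = \sqrt{-138} = i \sqrt{138} \approx 11.747 i$)
$z{\left(j \right)} = \frac{j + i \sqrt{138}}{78 + j}$ ($z{\left(j \right)} = \frac{j + i \sqrt{138}}{j + 78} = \frac{j + i \sqrt{138}}{78 + j}$)
$\left(32493 + Z\right) + z{\left(Q \right)} = \left(32493 + 7311\right) + \frac{72 + i \sqrt{138}}{78 + 72} = 39804 + \frac{72 + i \sqrt{138}}{150} = 39804 + \left(\frac{12}{25} + \frac{i \sqrt{138}}{150}\right) = \frac{995112}{25} + \frac{i \sqrt{138}}{150}$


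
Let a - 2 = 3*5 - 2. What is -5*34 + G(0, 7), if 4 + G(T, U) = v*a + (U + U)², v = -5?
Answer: -53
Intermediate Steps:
a = 15 (a = 2 + (3*5 - 2) = 2 + (15 - 2) = 2 + 13 = 15)
G(T, U) = -79 + 4*U² (G(T, U) = -4 + (-5*15 + (U + U)²) = -4 + (-75 + (2*U)²) = -4 + (-75 + 4*U²) = -79 + 4*U²)
-5*34 + G(0, 7) = -5*34 + (-79 + 4*7²) = -170 + (-79 + 4*49) = -170 + (-79 + 196) = -170 + 117 = -53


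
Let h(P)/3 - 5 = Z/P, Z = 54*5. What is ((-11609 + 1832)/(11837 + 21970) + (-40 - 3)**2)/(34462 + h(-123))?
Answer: 854158002/15926331203 ≈ 0.053632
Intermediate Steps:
Z = 270
h(P) = 15 + 810/P (h(P) = 15 + 3*(270/P) = 15 + 810/P)
((-11609 + 1832)/(11837 + 21970) + (-40 - 3)**2)/(34462 + h(-123)) = ((-11609 + 1832)/(11837 + 21970) + (-40 - 3)**2)/(34462 + (15 + 810/(-123))) = (-9777/33807 + (-43)**2)/(34462 + (15 + 810*(-1/123))) = (-9777*1/33807 + 1849)/(34462 + (15 - 270/41)) = (-3259/11269 + 1849)/(34462 + 345/41) = 20833122/(11269*(1413287/41)) = (20833122/11269)*(41/1413287) = 854158002/15926331203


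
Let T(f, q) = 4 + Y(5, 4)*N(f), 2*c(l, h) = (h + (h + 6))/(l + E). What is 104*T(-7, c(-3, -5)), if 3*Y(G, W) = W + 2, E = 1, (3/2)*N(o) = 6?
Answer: 1248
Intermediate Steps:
N(o) = 4 (N(o) = (⅔)*6 = 4)
c(l, h) = (6 + 2*h)/(2*(1 + l)) (c(l, h) = ((h + (h + 6))/(l + 1))/2 = ((h + (6 + h))/(1 + l))/2 = ((6 + 2*h)/(1 + l))/2 = (6 + 2*h)/(2*(1 + l)))
Y(G, W) = ⅔ + W/3 (Y(G, W) = (W + 2)/3 = (2 + W)/3 = ⅔ + W/3)
T(f, q) = 12 (T(f, q) = 4 + (⅔ + (⅓)*4)*4 = 4 + (⅔ + 4/3)*4 = 4 + 2*4 = 4 + 8 = 12)
104*T(-7, c(-3, -5)) = 104*12 = 1248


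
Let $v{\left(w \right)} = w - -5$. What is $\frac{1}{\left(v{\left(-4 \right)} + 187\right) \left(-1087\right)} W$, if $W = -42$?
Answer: $\frac{21}{102178} \approx 0.00020552$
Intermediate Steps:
$v{\left(w \right)} = 5 + w$ ($v{\left(w \right)} = w + 5 = 5 + w$)
$\frac{1}{\left(v{\left(-4 \right)} + 187\right) \left(-1087\right)} W = \frac{1}{\left(\left(5 - 4\right) + 187\right) \left(-1087\right)} \left(-42\right) = \frac{1}{1 + 187} \left(- \frac{1}{1087}\right) \left(-42\right) = \frac{1}{188} \left(- \frac{1}{1087}\right) \left(-42\right) = \left(- \frac{1}{204356}\right) \left(-42\right) = \frac{21}{102178}$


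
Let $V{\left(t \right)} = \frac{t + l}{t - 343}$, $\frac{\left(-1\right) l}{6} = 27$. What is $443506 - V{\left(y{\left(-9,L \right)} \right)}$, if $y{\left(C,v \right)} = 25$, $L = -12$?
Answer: $\frac{141034771}{318} \approx 4.4351 \cdot 10^{5}$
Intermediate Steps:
$l = -162$ ($l = \left(-6\right) 27 = -162$)
$V{\left(t \right)} = \frac{-162 + t}{-343 + t}$ ($V{\left(t \right)} = \frac{t - 162}{t - 343} = \frac{-162 + t}{-343 + t}$)
$443506 - V{\left(y{\left(-9,L \right)} \right)} = 443506 - \frac{-162 + 25}{-343 + 25} = 443506 - \frac{1}{-318} \left(-137\right) = 443506 - \left(- \frac{1}{318}\right) \left(-137\right) = 443506 - \frac{137}{318} = \frac{141034771}{318}$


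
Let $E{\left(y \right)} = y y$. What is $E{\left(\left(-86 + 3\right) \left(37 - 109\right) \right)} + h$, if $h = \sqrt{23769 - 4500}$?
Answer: $35712576 + 3 \sqrt{2141} \approx 3.5713 \cdot 10^{7}$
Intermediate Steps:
$h = 3 \sqrt{2141}$ ($h = \sqrt{19269} = 3 \sqrt{2141} \approx 138.81$)
$E{\left(y \right)} = y^{2}$
$E{\left(\left(-86 + 3\right) \left(37 - 109\right) \right)} + h = \left(\left(-86 + 3\right) \left(37 - 109\right)\right)^{2} + 3 \sqrt{2141} = \left(\left(-83\right) \left(-72\right)\right)^{2} + 3 \sqrt{2141} = 5976^{2} + 3 \sqrt{2141} = 35712576 + 3 \sqrt{2141}$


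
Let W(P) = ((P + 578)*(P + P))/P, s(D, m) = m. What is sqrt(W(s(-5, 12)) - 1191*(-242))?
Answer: sqrt(289402) ≈ 537.96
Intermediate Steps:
W(P) = 1156 + 2*P (W(P) = ((578 + P)*(2*P))/P = (2*P*(578 + P))/P = 1156 + 2*P)
sqrt(W(s(-5, 12)) - 1191*(-242)) = sqrt((1156 + 2*12) - 1191*(-242)) = sqrt((1156 + 24) + 288222) = sqrt(1180 + 288222) = sqrt(289402)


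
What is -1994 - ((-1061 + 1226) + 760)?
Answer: -2919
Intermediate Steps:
-1994 - ((-1061 + 1226) + 760) = -1994 - (165 + 760) = -1994 - 1*925 = -1994 - 925 = -2919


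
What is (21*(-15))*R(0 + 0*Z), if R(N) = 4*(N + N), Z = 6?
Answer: 0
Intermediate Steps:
R(N) = 8*N (R(N) = 4*(2*N) = 8*N)
(21*(-15))*R(0 + 0*Z) = (21*(-15))*(8*(0 + 0*6)) = -2520*(0 + 0) = -2520*0 = -315*0 = 0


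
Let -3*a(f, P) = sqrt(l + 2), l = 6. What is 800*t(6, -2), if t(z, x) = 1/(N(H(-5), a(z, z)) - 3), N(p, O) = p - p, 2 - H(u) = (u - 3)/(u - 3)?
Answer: -800/3 ≈ -266.67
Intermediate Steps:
a(f, P) = -2*sqrt(2)/3 (a(f, P) = -sqrt(6 + 2)/3 = -2*sqrt(2)/3)
H(u) = 1 (H(u) = 2 - (u - 3)/(u - 3) = 2 - (-3 + u)/(-3 + u) = 2 - 1*1 = 2 - 1 = 1)
N(p, O) = 0
t(z, x) = -1/3 (t(z, x) = 1/(0 - 3) = 1/(-3) = -1/3)
800*t(6, -2) = 800*(-1/3) = -800/3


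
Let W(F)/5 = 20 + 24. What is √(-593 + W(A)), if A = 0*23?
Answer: I*√373 ≈ 19.313*I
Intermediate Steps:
A = 0
W(F) = 220 (W(F) = 5*(20 + 24) = 5*44 = 220)
√(-593 + W(A)) = √(-593 + 220) = √(-373) = I*√373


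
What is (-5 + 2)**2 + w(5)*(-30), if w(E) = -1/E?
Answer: 15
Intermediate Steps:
(-5 + 2)**2 + w(5)*(-30) = (-5 + 2)**2 - 1/5*(-30) = (-3)**2 - 1*1/5*(-30) = 9 - 1/5*(-30) = 9 + 6 = 15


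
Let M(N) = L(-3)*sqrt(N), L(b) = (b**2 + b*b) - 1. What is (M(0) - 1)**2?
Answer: 1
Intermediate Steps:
L(b) = -1 + 2*b**2 (L(b) = (b**2 + b**2) - 1 = 2*b**2 - 1 = -1 + 2*b**2)
M(N) = 17*sqrt(N) (M(N) = (-1 + 2*(-3)**2)*sqrt(N) = (-1 + 2*9)*sqrt(N) = (-1 + 18)*sqrt(N) = 17*sqrt(N))
(M(0) - 1)**2 = (17*sqrt(0) - 1)**2 = (17*0 - 1)**2 = (0 - 1)**2 = (-1)**2 = 1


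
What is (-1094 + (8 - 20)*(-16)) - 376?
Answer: -1278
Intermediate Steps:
(-1094 + (8 - 20)*(-16)) - 376 = (-1094 - 12*(-16)) - 376 = (-1094 + 192) - 376 = -902 - 376 = -1278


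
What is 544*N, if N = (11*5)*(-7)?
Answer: -209440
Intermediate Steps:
N = -385 (N = 55*(-7) = -385)
544*N = 544*(-385) = -209440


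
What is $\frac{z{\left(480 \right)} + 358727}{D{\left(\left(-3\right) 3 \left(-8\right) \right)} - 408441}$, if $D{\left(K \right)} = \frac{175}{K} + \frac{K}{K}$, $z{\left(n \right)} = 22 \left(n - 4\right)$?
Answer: $- \frac{26582328}{29407505} \approx -0.90393$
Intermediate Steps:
$z{\left(n \right)} = -88 + 22 n$ ($z{\left(n \right)} = 22 \left(-4 + n\right) = -88 + 22 n$)
$D{\left(K \right)} = 1 + \frac{175}{K}$ ($D{\left(K \right)} = \frac{175}{K} + 1 = 1 + \frac{175}{K}$)
$\frac{z{\left(480 \right)} + 358727}{D{\left(\left(-3\right) 3 \left(-8\right) \right)} - 408441} = \frac{\left(-88 + 22 \cdot 480\right) + 358727}{\frac{175 + \left(-3\right) 3 \left(-8\right)}{\left(-3\right) 3 \left(-8\right)} - 408441} = \frac{\left(-88 + 10560\right) + 358727}{\frac{175 - -72}{\left(-9\right) \left(-8\right)} - 408441} = \frac{10472 + 358727}{\frac{175 + 72}{72} - 408441} = \frac{369199}{\frac{1}{72} \cdot 247 - 408441} = \frac{369199}{\frac{247}{72} - 408441} = \frac{369199}{- \frac{29407505}{72}} = 369199 \left(- \frac{72}{29407505}\right) = - \frac{26582328}{29407505}$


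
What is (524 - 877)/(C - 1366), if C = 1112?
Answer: 353/254 ≈ 1.3898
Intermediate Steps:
(524 - 877)/(C - 1366) = (524 - 877)/(1112 - 1366) = -353/(-254) = -353*(-1/254) = 353/254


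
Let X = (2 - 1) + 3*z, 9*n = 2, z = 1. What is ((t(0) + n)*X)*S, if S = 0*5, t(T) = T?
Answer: 0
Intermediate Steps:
S = 0
n = 2/9 (n = (⅑)*2 = 2/9 ≈ 0.22222)
X = 4 (X = (2 - 1) + 3*1 = 1 + 3 = 4)
((t(0) + n)*X)*S = ((0 + 2/9)*4)*0 = ((2/9)*4)*0 = (8/9)*0 = 0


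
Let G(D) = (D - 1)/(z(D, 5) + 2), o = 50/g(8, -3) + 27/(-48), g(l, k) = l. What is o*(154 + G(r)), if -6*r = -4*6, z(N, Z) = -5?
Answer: 13923/16 ≈ 870.19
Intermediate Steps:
o = 91/16 (o = 50/8 + 27/(-48) = 50*(⅛) + 27*(-1/48) = 25/4 - 9/16 = 91/16 ≈ 5.6875)
r = 4 (r = -(-2)*6/3 = -⅙*(-24) = 4)
G(D) = ⅓ - D/3 (G(D) = (D - 1)/(-5 + 2) = (-1 + D)/(-3) = (-1 + D)*(-⅓) = ⅓ - D/3)
o*(154 + G(r)) = 91*(154 + (⅓ - ⅓*4))/16 = 91*(154 + (⅓ - 4/3))/16 = 91*(154 - 1)/16 = (91/16)*153 = 13923/16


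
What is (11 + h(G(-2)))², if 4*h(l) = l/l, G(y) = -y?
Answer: 2025/16 ≈ 126.56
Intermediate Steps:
h(l) = ¼ (h(l) = (l/l)/4 = (¼)*1 = ¼)
(11 + h(G(-2)))² = (11 + ¼)² = (45/4)² = 2025/16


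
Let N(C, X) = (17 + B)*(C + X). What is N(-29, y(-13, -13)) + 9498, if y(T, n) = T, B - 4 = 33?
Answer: 7230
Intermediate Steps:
B = 37 (B = 4 + 33 = 37)
N(C, X) = 54*C + 54*X (N(C, X) = (17 + 37)*(C + X) = 54*(C + X) = 54*C + 54*X)
N(-29, y(-13, -13)) + 9498 = (54*(-29) + 54*(-13)) + 9498 = (-1566 - 702) + 9498 = -2268 + 9498 = 7230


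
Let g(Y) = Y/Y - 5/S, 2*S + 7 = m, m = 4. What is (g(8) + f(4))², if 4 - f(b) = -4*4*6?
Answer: 97969/9 ≈ 10885.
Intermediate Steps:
S = -3/2 (S = -7/2 + (½)*4 = -7/2 + 2 = -3/2 ≈ -1.5000)
g(Y) = 13/3 (g(Y) = Y/Y - 5/(-3/2) = 1 - 5*(-⅔) = 1 + 10/3 = 13/3)
f(b) = 100 (f(b) = 4 - (-4*4)*6 = 4 - (-16)*6 = 4 - 1*(-96) = 4 + 96 = 100)
(g(8) + f(4))² = (13/3 + 100)² = (313/3)² = 97969/9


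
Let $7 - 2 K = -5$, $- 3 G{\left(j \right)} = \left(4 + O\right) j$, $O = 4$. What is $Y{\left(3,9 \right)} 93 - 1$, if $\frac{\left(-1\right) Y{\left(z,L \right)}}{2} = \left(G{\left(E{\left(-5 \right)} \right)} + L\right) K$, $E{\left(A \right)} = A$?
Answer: $-24925$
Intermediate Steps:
$G{\left(j \right)} = - \frac{8 j}{3}$ ($G{\left(j \right)} = - \frac{\left(4 + 4\right) j}{3} = - \frac{8 j}{3}$)
$K = 6$ ($K = \frac{7}{2} - - \frac{5}{2} = \frac{7}{2} + \frac{5}{2} = 6$)
$Y{\left(z,L \right)} = -160 - 12 L$ ($Y{\left(z,L \right)} = - 2 \left(\left(- \frac{8}{3}\right) \left(-5\right) + L\right) 6 = - 2 \left(\frac{40}{3} + L\right) 6 = - 2 \left(80 + 6 L\right) = -160 - 12 L$)
$Y{\left(3,9 \right)} 93 - 1 = \left(-160 - 108\right) 93 - 1 = \left(-268\right) 93 - 1 = -24924 - 1 = -24925$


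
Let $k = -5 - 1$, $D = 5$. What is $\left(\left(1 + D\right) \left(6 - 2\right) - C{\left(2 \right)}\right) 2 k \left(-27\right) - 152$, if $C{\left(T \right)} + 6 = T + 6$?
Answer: $6976$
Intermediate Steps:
$k = -6$ ($k = -5 - 1 = -6$)
$C{\left(T \right)} = T$ ($C{\left(T \right)} = -6 + \left(T + 6\right) = -6 + \left(6 + T\right) = T$)
$\left(\left(1 + D\right) \left(6 - 2\right) - C{\left(2 \right)}\right) 2 k \left(-27\right) - 152 = \left(\left(1 + 5\right) \left(6 - 2\right) - 2\right) 2 \left(-6\right) \left(-27\right) - 152 = \left(6 \cdot 4 - 2\right) 2 \left(-6\right) \left(-27\right) - 152 = \left(24 - 2\right) 2 \left(-6\right) \left(-27\right) - 152 = 22 \cdot 2 \left(-6\right) \left(-27\right) - 152 = 44 \left(-6\right) \left(-27\right) - 152 = \left(-264\right) \left(-27\right) - 152 = 7128 - 152 = 6976$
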